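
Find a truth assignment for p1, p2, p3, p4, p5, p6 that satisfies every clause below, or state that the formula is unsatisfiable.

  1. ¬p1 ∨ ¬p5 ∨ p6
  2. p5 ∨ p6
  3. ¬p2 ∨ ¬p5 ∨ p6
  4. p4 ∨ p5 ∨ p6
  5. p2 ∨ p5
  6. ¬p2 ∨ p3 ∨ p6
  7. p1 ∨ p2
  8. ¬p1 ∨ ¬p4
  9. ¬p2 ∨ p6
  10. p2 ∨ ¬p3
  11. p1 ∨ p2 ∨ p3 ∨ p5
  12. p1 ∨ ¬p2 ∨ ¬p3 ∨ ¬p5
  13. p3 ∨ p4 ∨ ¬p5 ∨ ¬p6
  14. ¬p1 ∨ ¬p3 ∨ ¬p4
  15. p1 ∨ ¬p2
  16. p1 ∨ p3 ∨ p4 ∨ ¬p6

p1=T; p2=T; p3=F; p4=F; p5=F; p6=T

Set p1 = True.
  then (¬p1 ∨ ¬p4) forces p4 = False.
Try p2 = False:
  (p2 ∨ p5) forces p5 = True.
  (¬p1 ∨ ¬p5 ∨ p6) forces p6 = True.
  (p2 ∨ ¬p3) forces p3 = False.
  clause (p3 ∨ p4 ∨ ¬p5 ∨ ¬p6) is falsified — backtrack.
So p2 = True.
  then (¬p2 ∨ p6) forces p6 = True.
Set p3 = False.
  then (p3 ∨ p4 ∨ ¬p5 ∨ ¬p6) forces p5 = False.
All clauses satisfied.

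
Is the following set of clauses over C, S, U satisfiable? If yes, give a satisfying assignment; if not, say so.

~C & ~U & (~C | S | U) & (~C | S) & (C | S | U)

C = False, S = True, U = False

Unit clause (~C) forces C = False.
Unit clause (~U) forces U = False.
In (C | S | U) only S is left, so S = True.
Check each clause:
  (~C): ~C holds.
  (~U): ~U holds.
  (~C | S | U): ~C holds.
  (~C | S): ~C holds.
  (C | S | U): S holds.
All clauses satisfied.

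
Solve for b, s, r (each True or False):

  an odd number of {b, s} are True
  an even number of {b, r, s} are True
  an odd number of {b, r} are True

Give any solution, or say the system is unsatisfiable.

b=F, s=T, r=T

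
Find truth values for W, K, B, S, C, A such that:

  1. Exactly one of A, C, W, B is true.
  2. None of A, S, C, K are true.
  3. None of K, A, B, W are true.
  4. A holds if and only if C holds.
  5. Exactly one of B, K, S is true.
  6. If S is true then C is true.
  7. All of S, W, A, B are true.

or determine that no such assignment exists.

No satisfying assignment exists.

Case W = True:
  Constraint (3) is violated (W=T) — contradiction.
Case W = False:
  Constraint (7) is violated (W=F) — contradiction.
Both cases fail — unsatisfiable.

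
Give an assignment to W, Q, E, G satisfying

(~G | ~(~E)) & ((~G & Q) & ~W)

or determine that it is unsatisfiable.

W: False, Q: True, E: False, G: False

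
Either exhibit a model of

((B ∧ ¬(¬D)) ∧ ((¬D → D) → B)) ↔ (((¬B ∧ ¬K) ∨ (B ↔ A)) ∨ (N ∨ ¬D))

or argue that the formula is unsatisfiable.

K = False, D = True, A = True, B = True, N = False

  ((B ∧ ¬(¬D)) ∧ ((¬D → D) → B)) ↔ (((¬B ∧ ¬K) ∨ (B ↔ A)) ∨ (N ∨ ¬D)) = True
    (B ∧ ¬(¬D)) ∧ ((¬D → D) → B) = True
      B ∧ ¬(¬D) = True
        ¬(¬D) = True
          ¬D = False
      (¬D → D) → B = True
        ¬D → D = True
          ¬D = False
    ((¬B ∧ ¬K) ∨ (B ↔ A)) ∨ (N ∨ ¬D) = True
      (¬B ∧ ¬K) ∨ (B ↔ A) = True
        ¬B ∧ ¬K = False
          ¬B = False
          ¬K = True
        B ↔ A = True
      N ∨ ¬D = False
        ¬D = False
The formula evaluates to True.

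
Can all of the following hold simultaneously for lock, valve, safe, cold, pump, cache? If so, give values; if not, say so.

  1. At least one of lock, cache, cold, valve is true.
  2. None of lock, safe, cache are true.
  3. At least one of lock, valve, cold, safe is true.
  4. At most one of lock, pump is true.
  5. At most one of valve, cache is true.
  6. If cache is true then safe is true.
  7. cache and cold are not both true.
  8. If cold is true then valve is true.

lock = False, valve = True, safe = False, cold = True, pump = False, cache = False

  (1) {lock, cache, cold, valve}: 2 true — at least one ✓
  (2) {lock, safe, cache}: 0 true — none ✓
  (3) {lock, valve, cold, safe}: 2 true — at least one ✓
  (4) {lock, pump}: 0 true — at most one ✓
  (5) {valve, cache}: 1 true — at most one ✓
  (6) cache=F ⇒ safe: vacuous ✓
  (7) cache=F, cold=T — not both ✓
  (8) cold=T ⇒ valve: T ✓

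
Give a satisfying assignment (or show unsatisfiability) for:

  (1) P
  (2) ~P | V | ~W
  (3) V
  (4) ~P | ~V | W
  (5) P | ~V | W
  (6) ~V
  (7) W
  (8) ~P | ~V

UNSATISFIABLE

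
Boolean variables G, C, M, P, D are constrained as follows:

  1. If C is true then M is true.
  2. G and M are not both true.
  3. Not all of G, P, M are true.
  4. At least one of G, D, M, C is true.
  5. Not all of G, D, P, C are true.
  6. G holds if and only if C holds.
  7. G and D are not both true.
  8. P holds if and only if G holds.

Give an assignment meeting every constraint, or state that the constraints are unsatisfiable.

G = False, C = False, M = False, P = False, D = True

  (1) C=F ⇒ M: vacuous ✓
  (2) G=F, M=F — not both ✓
  (3) {G, P, M}: 0/3 true — not all ✓
  (4) {G, D, M, C}: 1 true — at least one ✓
  (5) {G, D, P, C}: 1/4 true — not all ✓
  (6) G=F, C=F — same ✓
  (7) G=F, D=T — not both ✓
  (8) P=F, G=F — same ✓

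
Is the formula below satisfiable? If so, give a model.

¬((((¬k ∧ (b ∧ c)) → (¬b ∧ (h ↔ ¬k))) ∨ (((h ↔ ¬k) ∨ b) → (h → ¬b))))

h=T, k=F, b=T, c=T

  ¬((((¬k ∧ (b ∧ c)) → (¬b ∧ (h ↔ ¬k))) ∨ (((h ↔ ¬k) ∨ b) → (h → ¬b)))) = True
    ((¬k ∧ (b ∧ c)) → (¬b ∧ (h ↔ ¬k))) ∨ (((h ↔ ¬k) ∨ b) → (h → ¬b)) = False
      (¬k ∧ (b ∧ c)) → (¬b ∧ (h ↔ ¬k)) = False
        ¬k ∧ (b ∧ c) = True
          ¬k = True
          b ∧ c = True
        ¬b ∧ (h ↔ ¬k) = False
          ¬b = False
          h ↔ ¬k = True
            ¬k = True
      ((h ↔ ¬k) ∨ b) → (h → ¬b) = False
        (h ↔ ¬k) ∨ b = True
          h ↔ ¬k = True
            ¬k = True
        h → ¬b = False
          ¬b = False
The formula evaluates to True.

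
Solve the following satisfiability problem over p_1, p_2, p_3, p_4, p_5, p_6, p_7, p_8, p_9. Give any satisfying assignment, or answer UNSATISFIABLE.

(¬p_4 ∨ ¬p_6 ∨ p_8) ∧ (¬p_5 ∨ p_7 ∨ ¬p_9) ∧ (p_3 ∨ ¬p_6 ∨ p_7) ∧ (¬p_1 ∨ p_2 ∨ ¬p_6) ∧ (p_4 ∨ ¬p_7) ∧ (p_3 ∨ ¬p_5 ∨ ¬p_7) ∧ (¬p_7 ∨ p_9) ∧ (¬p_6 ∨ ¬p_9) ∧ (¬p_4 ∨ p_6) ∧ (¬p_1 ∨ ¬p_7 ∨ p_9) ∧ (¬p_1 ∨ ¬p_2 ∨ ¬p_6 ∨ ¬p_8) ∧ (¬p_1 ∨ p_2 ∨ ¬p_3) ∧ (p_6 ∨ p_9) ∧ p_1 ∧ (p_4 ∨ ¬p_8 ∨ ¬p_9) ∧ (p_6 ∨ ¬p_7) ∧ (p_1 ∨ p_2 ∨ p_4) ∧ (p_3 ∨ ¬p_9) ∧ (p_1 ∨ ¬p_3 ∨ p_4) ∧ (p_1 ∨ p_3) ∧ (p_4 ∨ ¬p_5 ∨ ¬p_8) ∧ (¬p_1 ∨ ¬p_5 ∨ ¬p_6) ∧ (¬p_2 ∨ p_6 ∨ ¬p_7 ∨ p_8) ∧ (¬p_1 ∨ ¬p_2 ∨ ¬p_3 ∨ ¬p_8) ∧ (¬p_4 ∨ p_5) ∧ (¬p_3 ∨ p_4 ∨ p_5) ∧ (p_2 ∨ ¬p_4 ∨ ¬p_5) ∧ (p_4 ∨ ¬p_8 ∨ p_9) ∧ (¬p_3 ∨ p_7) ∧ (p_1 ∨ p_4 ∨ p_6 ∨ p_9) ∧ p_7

Case p_7 = True:
  (p_4 ∨ ¬p_7) forces p_4 = True.
  (¬p_7 ∨ p_9) forces p_9 = True.
  (¬p_6 ∨ ¬p_9) forces p_6 = False.
  Clause (¬p_4 ∨ p_6) is falsified — contradiction.
Case p_7 = False:
  Clause (p_7) is falsified — contradiction.
Both cases fail, so the formula is unsatisfiable.

UNSATISFIABLE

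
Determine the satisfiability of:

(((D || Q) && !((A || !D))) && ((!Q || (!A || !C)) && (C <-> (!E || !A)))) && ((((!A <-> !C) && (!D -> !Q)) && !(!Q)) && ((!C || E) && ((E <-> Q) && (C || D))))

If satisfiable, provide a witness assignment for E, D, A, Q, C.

Case A = True: the conjunct !((A || !D)) becomes !((True || !D)) = False.
Case A = False: the formula simplifies to (((D || Q) && !(!D)) && C) && (((!C && (!D -> !Q)) && !(!Q)) && ((!C || E) && ((E <-> Q) && (C || D)))).
  C = True: the conjunct !C is False.
  C = False: the conjunct C is False.
Both cases fail — unsatisfiable.

The formula is unsatisfiable.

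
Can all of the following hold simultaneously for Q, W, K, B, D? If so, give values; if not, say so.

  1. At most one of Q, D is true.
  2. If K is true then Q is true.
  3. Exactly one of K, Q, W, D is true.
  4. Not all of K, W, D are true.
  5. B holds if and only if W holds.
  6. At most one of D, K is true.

Q = False, W = True, K = False, B = True, D = False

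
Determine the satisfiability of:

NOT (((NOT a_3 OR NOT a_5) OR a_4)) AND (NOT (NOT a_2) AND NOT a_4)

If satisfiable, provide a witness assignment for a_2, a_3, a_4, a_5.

a_2=T, a_3=T, a_4=F, a_5=T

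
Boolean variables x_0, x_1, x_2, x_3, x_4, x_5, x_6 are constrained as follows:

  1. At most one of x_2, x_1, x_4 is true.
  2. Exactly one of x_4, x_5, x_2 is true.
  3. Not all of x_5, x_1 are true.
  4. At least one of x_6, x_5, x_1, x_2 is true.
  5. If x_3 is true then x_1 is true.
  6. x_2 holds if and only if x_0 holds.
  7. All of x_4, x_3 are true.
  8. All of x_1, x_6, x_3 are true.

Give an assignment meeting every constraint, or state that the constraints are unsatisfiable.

Case x_1 = True:
  (1) with x_1=T forces x_2 = False.
  (1) with x_1=T forces x_4 = False.
  Constraint (7) is violated (x_4=F) — contradiction.
Case x_1 = False:
  Constraint (8) is violated (x_1=F) — contradiction.
Both cases fail — unsatisfiable.

The formula is unsatisfiable.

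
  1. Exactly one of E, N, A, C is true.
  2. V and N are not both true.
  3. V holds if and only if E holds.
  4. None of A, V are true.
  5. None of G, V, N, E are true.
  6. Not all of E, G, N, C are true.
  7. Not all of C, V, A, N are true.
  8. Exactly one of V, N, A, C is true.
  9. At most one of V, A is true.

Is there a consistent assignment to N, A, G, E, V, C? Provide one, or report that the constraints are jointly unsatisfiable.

N=F; A=F; G=F; E=F; V=F; C=T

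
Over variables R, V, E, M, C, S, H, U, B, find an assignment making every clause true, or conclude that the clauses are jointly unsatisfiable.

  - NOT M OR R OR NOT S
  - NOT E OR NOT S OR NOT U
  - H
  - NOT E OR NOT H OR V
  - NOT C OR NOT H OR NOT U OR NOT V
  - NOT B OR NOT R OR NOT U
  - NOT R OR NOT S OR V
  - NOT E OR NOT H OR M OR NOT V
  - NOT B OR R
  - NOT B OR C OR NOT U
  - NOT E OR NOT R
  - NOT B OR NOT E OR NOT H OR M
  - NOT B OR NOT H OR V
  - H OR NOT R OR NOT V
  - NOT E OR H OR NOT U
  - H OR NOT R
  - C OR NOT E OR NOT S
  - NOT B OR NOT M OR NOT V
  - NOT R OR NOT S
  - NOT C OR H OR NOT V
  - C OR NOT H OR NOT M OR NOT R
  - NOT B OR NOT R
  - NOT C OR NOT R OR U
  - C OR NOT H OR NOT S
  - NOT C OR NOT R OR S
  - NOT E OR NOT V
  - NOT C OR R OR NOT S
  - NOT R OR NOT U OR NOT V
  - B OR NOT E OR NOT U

Unit clause (H) forces H = True.
Set R = False.
  then (NOT B OR R) forces B = False.
Set V = True.
  then (NOT E OR NOT V) forces E = False.
Set M = False.
Set C = False.
  then (C OR NOT H OR NOT S) forces S = False.
Set U = True.
All clauses satisfied.

R: False; V: True; E: False; M: False; C: False; S: False; H: True; U: True; B: False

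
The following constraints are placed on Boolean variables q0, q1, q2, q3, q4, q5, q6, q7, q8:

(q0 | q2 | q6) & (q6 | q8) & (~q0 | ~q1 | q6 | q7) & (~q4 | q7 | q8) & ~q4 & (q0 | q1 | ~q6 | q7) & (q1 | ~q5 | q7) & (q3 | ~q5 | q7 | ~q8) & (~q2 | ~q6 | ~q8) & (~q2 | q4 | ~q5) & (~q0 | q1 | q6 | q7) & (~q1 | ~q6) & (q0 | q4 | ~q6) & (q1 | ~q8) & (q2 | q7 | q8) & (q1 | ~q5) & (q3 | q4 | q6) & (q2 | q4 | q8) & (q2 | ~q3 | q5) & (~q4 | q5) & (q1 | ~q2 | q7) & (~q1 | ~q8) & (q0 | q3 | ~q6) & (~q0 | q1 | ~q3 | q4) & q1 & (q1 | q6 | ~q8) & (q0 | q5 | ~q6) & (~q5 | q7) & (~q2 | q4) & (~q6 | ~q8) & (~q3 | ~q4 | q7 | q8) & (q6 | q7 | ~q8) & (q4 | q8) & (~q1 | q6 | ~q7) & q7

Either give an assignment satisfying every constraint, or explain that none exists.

Unsatisfiable

Case q1 = True:
  (~q4) forces q4 = False.
  (~q1 | ~q6) forces q6 = False.
  (q6 | q8) forces q8 = True.
  Clause (~q1 | ~q8) is falsified — contradiction.
Case q1 = False:
  Clause (q1) is falsified — contradiction.
Both cases fail, so the formula is unsatisfiable.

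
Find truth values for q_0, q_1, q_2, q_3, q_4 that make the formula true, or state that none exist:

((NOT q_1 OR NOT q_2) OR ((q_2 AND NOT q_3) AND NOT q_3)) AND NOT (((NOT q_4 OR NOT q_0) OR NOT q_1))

q_0 = True, q_1 = True, q_2 = False, q_3 = False, q_4 = True

  (NOT q_1 OR NOT q_2) OR ((q_2 AND NOT q_3) AND NOT q_3) = True
    NOT q_1 OR NOT q_2 = True
      NOT q_1 = False
      NOT q_2 = True
    (q_2 AND NOT q_3) AND NOT q_3 = False
      q_2 AND NOT q_3 = False
        NOT q_3 = True
      NOT q_3 = True
  NOT (((NOT q_4 OR NOT q_0) OR NOT q_1)) = True
    (NOT q_4 OR NOT q_0) OR NOT q_1 = False
      NOT q_4 OR NOT q_0 = False
        NOT q_4 = False
        NOT q_0 = False
      NOT q_1 = False
Both conjuncts True, so the formula holds.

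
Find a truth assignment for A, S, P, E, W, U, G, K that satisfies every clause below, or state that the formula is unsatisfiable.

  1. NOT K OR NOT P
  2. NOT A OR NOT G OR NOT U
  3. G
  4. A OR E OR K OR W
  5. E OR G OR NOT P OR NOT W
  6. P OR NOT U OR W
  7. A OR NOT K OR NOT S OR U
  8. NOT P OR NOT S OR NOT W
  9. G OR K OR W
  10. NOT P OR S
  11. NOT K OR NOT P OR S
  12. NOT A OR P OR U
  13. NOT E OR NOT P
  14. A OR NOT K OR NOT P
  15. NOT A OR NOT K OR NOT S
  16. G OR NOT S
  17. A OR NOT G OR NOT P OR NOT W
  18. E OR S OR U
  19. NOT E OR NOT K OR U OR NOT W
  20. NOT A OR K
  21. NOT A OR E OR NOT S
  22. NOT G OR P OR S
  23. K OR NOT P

A = False; S = True; P = False; E = False; W = True; U = False; G = True; K = False

Unit clause (G) forces G = True.
Set A = False.
Try S = False:
  (NOT P OR S) forces P = False.
  clause (NOT G OR P OR S) is falsified — backtrack.
So S = True.
Set P = False.
Set E = False.
Set W = True.
Set U = False.
  then (A OR NOT K OR NOT S OR U) forces K = False.
All clauses satisfied.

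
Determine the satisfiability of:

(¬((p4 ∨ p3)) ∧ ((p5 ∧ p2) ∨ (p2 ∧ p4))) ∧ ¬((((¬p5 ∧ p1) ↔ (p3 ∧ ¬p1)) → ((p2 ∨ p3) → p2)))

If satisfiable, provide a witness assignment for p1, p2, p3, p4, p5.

No satisfying assignment exists.

Case p2 = True: the conjunct ¬((((¬p5 ∧ p1) ↔ (p3 ∧ ¬p1)) → ((p2 ∨ p3) → p2))) becomes ¬((((¬p5 ∧ p1) ↔ (p3 ∧ ¬p1)) → True)) = False.
Case p2 = False: the conjunct (p5 ∧ p2) ∨ (p2 ∧ p4) becomes (p5 ∧ False) ∨ (False ∧ p4) = False.
Both cases fail — unsatisfiable.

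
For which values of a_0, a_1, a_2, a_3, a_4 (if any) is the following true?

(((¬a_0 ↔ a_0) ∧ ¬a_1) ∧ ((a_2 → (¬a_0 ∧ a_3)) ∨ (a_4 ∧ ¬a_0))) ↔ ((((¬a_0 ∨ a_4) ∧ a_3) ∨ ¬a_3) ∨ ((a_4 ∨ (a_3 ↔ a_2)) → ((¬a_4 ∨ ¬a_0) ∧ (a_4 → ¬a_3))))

Unsatisfiable

Case a_0 = True: the formula simplifies to ¬((((a_4 ∧ a_3) ∨ ¬a_3) ∨ ((a_4 ∨ (a_3 ↔ a_2)) → (¬a_4 ∧ (a_4 → ¬a_3))))).
  a_4 = True: simplifies to ¬((a_3 ∨ ¬a_3)).
    a_3 = True: this becomes ¬((True ∨ False)) = False.
    a_3 = False: this becomes ¬((False ∨ True)) = False.
  a_4 = False: this becomes ¬((¬a_3 ∨ True)) = False.
Case a_0 = False: the formula simplifies to ¬(((a_3 ∨ ¬a_3) ∨ ((a_4 ∨ (a_3 ↔ a_2)) → (a_4 → ¬a_3)))).
  a_3 = True: this becomes ¬((True ∨ ((a_4 ∨ a_2) → ¬a_4))) = False.
  a_3 = False: this becomes ¬((True ∨ True)) = False.
Both cases fail — unsatisfiable.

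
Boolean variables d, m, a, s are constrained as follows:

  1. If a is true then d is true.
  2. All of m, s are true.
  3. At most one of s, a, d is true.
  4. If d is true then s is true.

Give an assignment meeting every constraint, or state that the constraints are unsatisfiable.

d = False; m = True; a = False; s = True

  (1) a=F ⇒ d: vacuous ✓
  (2) {m, s}: all 2 true ✓
  (3) {s, a, d}: 1 true — at most one ✓
  (4) d=F ⇒ s: vacuous ✓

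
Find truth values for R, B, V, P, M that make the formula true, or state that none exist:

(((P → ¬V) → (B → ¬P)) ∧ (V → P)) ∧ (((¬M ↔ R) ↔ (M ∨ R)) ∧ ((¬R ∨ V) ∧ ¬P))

R: False, B: True, V: False, P: False, M: False

  ((P → ¬V) → (B → ¬P)) ∧ (V → P) = True
    (P → ¬V) → (B → ¬P) = True
      P → ¬V = True
        ¬V = True
      B → ¬P = True
        ¬P = True
    V → P = True
  ((¬M ↔ R) ↔ (M ∨ R)) ∧ ((¬R ∨ V) ∧ ¬P) = True
    (¬M ↔ R) ↔ (M ∨ R) = True
      ¬M ↔ R = False
        ¬M = True
      M ∨ R = False
    (¬R ∨ V) ∧ ¬P = True
      ¬R ∨ V = True
        ¬R = True
      ¬P = True
Both conjuncts True, so the formula holds.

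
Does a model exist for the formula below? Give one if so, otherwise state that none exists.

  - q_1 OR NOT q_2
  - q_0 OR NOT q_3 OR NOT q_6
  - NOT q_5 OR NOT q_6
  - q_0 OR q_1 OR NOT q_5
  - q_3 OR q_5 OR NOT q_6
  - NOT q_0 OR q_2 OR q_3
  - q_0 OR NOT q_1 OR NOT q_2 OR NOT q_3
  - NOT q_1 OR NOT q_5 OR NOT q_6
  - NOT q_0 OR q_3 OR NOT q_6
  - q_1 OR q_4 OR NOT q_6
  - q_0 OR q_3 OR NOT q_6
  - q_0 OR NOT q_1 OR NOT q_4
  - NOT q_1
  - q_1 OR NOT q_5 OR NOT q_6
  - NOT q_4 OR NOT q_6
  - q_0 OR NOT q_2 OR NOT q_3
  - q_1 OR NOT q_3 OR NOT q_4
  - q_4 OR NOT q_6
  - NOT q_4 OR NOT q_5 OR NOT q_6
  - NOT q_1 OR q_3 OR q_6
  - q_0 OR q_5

Unit clause (NOT q_1) forces q_1 = False.
In (q_1 OR NOT q_2) only NOT q_2 is left, so q_2 = False.
Try q_0 = False:
  (q_0 OR q_1 OR NOT q_5) forces q_5 = False.
  clause (q_0 OR q_5) is falsified — backtrack.
So q_0 = True.
  then (NOT q_0 OR q_2 OR q_3) forces q_3 = True.
  then (q_1 OR NOT q_3 OR NOT q_4) forces q_4 = False.
  then (q_4 OR NOT q_6) forces q_6 = False.
Set q_5 = False.
All clauses satisfied.

q_0: True, q_1: False, q_2: False, q_3: True, q_4: False, q_5: False, q_6: False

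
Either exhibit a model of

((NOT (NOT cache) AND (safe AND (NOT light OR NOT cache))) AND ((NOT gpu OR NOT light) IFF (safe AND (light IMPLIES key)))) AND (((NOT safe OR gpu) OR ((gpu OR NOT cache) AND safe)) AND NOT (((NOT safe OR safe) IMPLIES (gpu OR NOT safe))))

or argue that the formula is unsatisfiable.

Case safe = True: the formula simplifies to ((NOT (NOT cache) AND (NOT light OR NOT cache)) AND ((NOT gpu OR NOT light) IFF (light IMPLIES key))) AND ((gpu OR (gpu OR NOT cache)) AND NOT gpu).
  gpu = True: the conjunct NOT gpu is False.
  gpu = False: simplifies to ((NOT (NOT cache) AND (NOT light OR NOT cache)) AND (light IMPLIES key)) AND NOT cache.
    cache = True: the conjunct NOT cache is False.
    cache = False: the conjunct NOT (NOT cache) becomes NOT (NOT False) = False.
Case safe = False: the conjunct safe is False.
Both cases fail — unsatisfiable.

UNSATISFIABLE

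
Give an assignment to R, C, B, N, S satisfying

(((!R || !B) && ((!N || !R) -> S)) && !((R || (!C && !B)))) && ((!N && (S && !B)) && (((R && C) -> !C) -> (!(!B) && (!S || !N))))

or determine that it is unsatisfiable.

No satisfying assignment exists.

Case R = True: the conjunct !((R || (!C && !B))) becomes !((True || (!C && !B))) = False.
Case R = False: the formula simplifies to (S && !((!C && !B))) && ((!N && (S && !B)) && (!(!B) && (!S || !N))).
  B = True: the conjunct !B is False.
  B = False: the conjunct !(!B) becomes !(!False) = False.
Both cases fail — unsatisfiable.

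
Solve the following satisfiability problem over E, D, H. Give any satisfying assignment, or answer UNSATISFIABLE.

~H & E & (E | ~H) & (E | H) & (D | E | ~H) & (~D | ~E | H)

E = True, D = False, H = False

Unit clause (~H) forces H = False.
Unit clause (E) forces E = True.
In (~D | ~E | H) only ~D is left, so D = False.
Check each clause:
  (~H): ~H holds.
  (E): E holds.
  (E | ~H): E holds.
  (E | H): E holds.
  (D | E | ~H): E holds.
  (~D | ~E | H): ~D holds.
All clauses satisfied.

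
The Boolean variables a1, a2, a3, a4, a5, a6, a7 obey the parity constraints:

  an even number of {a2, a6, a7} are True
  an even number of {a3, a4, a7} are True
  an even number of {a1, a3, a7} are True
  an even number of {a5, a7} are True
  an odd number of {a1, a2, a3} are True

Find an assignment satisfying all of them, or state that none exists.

a1=F, a2=F, a3=T, a4=F, a5=T, a6=T, a7=T

{a2, a6, a7}: 2 true → even ✓
{a3, a4, a7}: 2 true → even ✓
{a1, a3, a7}: 2 true → even ✓
{a5, a7}: 2 true → even ✓
{a1, a2, a3}: 1 true → odd ✓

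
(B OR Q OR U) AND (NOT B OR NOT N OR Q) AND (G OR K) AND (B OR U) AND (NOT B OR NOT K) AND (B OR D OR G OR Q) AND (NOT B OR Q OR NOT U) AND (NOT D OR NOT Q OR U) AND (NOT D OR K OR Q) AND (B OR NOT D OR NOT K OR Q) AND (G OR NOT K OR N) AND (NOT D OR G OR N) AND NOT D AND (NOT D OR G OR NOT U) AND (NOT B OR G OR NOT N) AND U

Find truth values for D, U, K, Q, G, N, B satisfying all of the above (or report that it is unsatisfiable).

D: False; U: True; K: False; Q: False; G: True; N: True; B: False

Unit clause (NOT D) forces D = False.
Unit clause (U) forces U = True.
Set K = False.
  then (G OR K) forces G = True.
Set Q = False.
  then (NOT B OR Q OR NOT U) forces B = False.
Set N = True.
All clauses satisfied.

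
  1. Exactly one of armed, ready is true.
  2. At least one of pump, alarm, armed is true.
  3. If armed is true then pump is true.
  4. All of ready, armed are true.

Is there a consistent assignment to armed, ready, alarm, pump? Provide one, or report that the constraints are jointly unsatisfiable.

Case armed = True:
  (1) with armed=T forces ready = False.
  Constraint (4) is violated (ready=F) — contradiction.
Case armed = False:
  Constraint (4) is violated (armed=F) — contradiction.
Both cases fail — unsatisfiable.

UNSATISFIABLE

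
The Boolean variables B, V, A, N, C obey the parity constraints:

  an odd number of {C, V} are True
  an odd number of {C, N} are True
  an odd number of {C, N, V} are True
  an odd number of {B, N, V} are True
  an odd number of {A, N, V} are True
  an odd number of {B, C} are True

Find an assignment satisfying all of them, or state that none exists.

The formula is unsatisfiable.

Adding constraints 3, 4, 6 mod 2: every variable appears an even number of times on the left, so the left side is 0.
But the right sides sum to 1 (mod 2). 0 ≠ 1 — the system is inconsistent.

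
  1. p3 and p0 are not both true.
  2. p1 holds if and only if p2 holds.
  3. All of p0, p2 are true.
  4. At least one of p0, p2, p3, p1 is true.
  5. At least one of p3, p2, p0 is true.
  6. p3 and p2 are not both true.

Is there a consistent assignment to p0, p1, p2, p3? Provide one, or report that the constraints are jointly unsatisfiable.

p0 = True; p1 = True; p2 = True; p3 = False

  (1) p3=F, p0=T — not both ✓
  (2) p1=T, p2=T — same ✓
  (3) {p0, p2}: all 2 true ✓
  (4) {p0, p2, p3, p1}: 3 true — at least one ✓
  (5) {p3, p2, p0}: 2 true — at least one ✓
  (6) p3=F, p2=T — not both ✓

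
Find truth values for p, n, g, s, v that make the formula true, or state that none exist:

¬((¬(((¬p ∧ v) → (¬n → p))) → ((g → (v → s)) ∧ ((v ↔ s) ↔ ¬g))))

p = False, n = False, g = True, s = False, v = True

  ¬((¬(((¬p ∧ v) → (¬n → p))) → ((g → (v → s)) ∧ ((v ↔ s) ↔ ¬g)))) = True
    ¬(((¬p ∧ v) → (¬n → p))) → ((g → (v → s)) ∧ ((v ↔ s) ↔ ¬g)) = False
      ¬(((¬p ∧ v) → (¬n → p))) = True
        (¬p ∧ v) → (¬n → p) = False
          ¬p ∧ v = True
            ¬p = True
          ¬n → p = False
            ¬n = True
      (g → (v → s)) ∧ ((v ↔ s) ↔ ¬g) = False
        g → (v → s) = False
          v → s = False
        (v ↔ s) ↔ ¬g = True
          v ↔ s = False
          ¬g = False
The formula evaluates to True.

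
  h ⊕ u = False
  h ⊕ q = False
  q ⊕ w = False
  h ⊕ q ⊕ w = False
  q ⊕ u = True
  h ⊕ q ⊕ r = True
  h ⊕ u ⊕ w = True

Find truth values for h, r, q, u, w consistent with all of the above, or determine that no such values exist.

Adding constraints 1, 2, 5 mod 2: every variable appears an even number of times on the left, so the left side is 0.
But the right sides sum to 1 (mod 2). 0 ≠ 1 — the system is inconsistent.

No satisfying assignment exists.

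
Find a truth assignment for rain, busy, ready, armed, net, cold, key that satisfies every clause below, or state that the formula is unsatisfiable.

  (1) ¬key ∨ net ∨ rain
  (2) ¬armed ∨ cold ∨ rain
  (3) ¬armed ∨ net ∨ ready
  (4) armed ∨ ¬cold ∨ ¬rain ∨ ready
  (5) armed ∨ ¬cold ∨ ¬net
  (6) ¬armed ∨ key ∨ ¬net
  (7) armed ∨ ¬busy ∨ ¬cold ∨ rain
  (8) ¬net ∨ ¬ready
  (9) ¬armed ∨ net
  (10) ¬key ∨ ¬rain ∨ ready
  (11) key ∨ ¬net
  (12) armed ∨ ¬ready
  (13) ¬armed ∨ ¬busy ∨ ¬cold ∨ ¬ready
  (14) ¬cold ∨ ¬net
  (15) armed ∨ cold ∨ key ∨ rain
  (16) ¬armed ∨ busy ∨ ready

rain=F, busy=F, ready=F, armed=F, net=T, cold=F, key=T

Set rain = False.
Set busy = False.
Set ready = False.
  then (¬armed ∨ busy ∨ ready) forces armed = False.
Set net = True.
  then (armed ∨ ¬cold ∨ ¬net) forces cold = False.
  then (key ∨ ¬net) forces key = True.
All clauses satisfied.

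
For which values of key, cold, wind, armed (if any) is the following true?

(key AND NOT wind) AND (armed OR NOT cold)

key = True, cold = False, wind = False, armed = True

  key AND NOT wind = True
    NOT wind = True
  armed OR NOT cold = True
    NOT cold = True
Both conjuncts True, so the formula holds.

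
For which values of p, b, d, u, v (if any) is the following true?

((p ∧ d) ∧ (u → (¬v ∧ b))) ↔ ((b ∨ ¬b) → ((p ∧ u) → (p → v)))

p = True, b = False, d = False, u = True, v = False

  ((p ∧ d) ∧ (u → (¬v ∧ b))) ↔ ((b ∨ ¬b) → ((p ∧ u) → (p → v))) = True
    (p ∧ d) ∧ (u → (¬v ∧ b)) = False
      p ∧ d = False
      u → (¬v ∧ b) = False
        ¬v ∧ b = False
          ¬v = True
    (b ∨ ¬b) → ((p ∧ u) → (p → v)) = False
      b ∨ ¬b = True
        ¬b = True
      (p ∧ u) → (p → v) = False
        p ∧ u = True
        p → v = False
The formula evaluates to True.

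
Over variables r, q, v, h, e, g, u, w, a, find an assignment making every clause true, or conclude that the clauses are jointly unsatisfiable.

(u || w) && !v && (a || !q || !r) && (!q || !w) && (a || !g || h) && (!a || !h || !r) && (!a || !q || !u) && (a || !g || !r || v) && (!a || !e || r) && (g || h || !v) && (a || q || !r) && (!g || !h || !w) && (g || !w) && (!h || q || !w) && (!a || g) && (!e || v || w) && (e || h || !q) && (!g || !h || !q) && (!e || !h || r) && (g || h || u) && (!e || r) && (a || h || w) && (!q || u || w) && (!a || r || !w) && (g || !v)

Unit clause (!v) forces v = False.
Set r = True.
Try q = True:
  (a || !q || !r) forces a = True.
  (!q || !w) forces w = False.
  (u || w) forces u = True.
  clause (!a || !q || !u) is falsified — backtrack.
So q = False.
  then (a || q || !r) forces a = True.
  then (!a || g) forces g = True.
  then (!a || !h || !r) forces h = False.
Set e = False.
Set u = True.
Set w = False.
All clauses satisfied.

r: True, q: False, v: False, h: False, e: False, g: True, u: True, w: False, a: True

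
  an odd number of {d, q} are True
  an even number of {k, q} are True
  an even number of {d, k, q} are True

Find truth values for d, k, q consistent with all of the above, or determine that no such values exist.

d = False, k = True, q = True

{d, q}: 1 true → odd ✓
{k, q}: 2 true → even ✓
{d, k, q}: 2 true → even ✓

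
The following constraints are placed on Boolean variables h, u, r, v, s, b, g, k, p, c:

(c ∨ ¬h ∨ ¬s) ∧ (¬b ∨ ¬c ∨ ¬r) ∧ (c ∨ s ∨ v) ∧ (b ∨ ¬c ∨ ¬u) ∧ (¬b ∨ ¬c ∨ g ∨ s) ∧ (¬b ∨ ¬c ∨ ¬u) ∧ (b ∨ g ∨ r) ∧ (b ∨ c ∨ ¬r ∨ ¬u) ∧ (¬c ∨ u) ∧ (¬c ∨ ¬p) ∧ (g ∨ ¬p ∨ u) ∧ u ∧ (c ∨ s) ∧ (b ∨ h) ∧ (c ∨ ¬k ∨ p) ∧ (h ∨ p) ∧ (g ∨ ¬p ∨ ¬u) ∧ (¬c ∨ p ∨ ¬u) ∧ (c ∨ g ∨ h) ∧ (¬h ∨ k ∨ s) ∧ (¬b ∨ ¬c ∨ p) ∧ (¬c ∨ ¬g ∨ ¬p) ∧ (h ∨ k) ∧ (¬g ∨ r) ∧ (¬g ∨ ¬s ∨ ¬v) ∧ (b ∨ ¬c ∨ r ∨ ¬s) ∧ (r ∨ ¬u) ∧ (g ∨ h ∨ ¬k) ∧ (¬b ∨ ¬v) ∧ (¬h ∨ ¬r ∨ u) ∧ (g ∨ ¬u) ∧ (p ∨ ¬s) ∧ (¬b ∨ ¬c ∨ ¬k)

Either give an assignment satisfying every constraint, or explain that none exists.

Unit clause (u) forces u = True.
In (r ∨ ¬u) only r is left, so r = True.
In (g ∨ ¬u) only g is left, so g = True.
Set h = False.
  then (b ∨ h) forces b = True.
  then (h ∨ p) forces p = True.
  then (¬c ∨ ¬g ∨ ¬p) forces c = False.
  then (h ∨ k) forces k = True.
  then (¬b ∨ ¬v) forces v = False.
  then (c ∨ s ∨ v) forces s = True.
All clauses satisfied.

h = False, u = True, r = True, v = False, s = True, b = True, g = True, k = True, p = True, c = False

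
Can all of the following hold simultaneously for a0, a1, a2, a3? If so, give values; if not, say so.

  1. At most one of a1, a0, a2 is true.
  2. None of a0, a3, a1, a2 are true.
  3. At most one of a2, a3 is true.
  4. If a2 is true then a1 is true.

a0: False; a1: False; a2: False; a3: False

  (1) {a1, a0, a2}: 0 true — at most one ✓
  (2) {a0, a3, a1, a2}: 0 true — none ✓
  (3) {a2, a3}: 0 true — at most one ✓
  (4) a2=F ⇒ a1: vacuous ✓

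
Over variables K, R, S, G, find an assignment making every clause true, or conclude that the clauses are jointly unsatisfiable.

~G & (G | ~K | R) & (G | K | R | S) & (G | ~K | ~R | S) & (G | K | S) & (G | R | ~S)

Unit clause (~G) forces G = False.
Set K = False.
  then (G | K | S) forces S = True.
  then (G | R | ~S) forces R = True.
All clauses satisfied.

K = False, R = True, S = True, G = False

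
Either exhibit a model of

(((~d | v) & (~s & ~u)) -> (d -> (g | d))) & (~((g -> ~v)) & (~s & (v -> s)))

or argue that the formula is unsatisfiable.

The formula is unsatisfiable.

Case g = True: the formula simplifies to ~(~v) & (~s & (v -> s)).
  v = True: simplifies to ~s & s.
    s = True: the conjunct ~s is False.
    s = False: the conjunct s is False.
  v = False: the conjunct ~(~v) becomes ~(~False) = False.
Case g = False: the conjunct ~((g -> ~v)) becomes ~((False -> ~v)) = False.
Both cases fail — unsatisfiable.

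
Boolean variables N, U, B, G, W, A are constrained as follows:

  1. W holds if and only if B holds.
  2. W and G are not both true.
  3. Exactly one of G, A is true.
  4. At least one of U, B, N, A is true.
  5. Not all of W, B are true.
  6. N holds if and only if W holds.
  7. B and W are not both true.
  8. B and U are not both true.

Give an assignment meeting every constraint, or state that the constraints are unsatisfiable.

N = False, U = True, B = False, G = True, W = False, A = False

  (1) W=F, B=F — same ✓
  (2) W=F, G=T — not both ✓
  (3) {G, A}: 1 true — exactly one ✓
  (4) {U, B, N, A}: 1 true — at least one ✓
  (5) {W, B}: 0/2 true — not all ✓
  (6) N=F, W=F — same ✓
  (7) B=F, W=F — not both ✓
  (8) B=F, U=T — not both ✓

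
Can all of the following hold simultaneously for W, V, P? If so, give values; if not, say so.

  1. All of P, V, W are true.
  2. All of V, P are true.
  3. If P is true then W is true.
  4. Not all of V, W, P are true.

The formula is unsatisfiable.

Case W = True:
  (1) forces P = True.
  (1) forces V = True.
  Constraint (4) is violated (V=T, W=T, P=T) — contradiction.
Case W = False:
  Constraint (1) is violated (W=F) — contradiction.
Both cases fail — unsatisfiable.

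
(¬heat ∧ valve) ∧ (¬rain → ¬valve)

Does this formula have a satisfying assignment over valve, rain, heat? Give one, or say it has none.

valve = True, rain = True, heat = False

  ¬heat ∧ valve = True
    ¬heat = True
  ¬rain → ¬valve = True
    ¬rain = False
    ¬valve = False
Both conjuncts True, so the formula holds.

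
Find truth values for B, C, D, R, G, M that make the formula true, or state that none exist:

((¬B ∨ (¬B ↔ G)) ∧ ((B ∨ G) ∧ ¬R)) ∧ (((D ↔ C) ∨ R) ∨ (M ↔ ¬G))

B: True, C: True, D: False, R: False, G: False, M: True

  (¬B ∨ (¬B ↔ G)) ∧ ((B ∨ G) ∧ ¬R) = True
    ¬B ∨ (¬B ↔ G) = True
      ¬B = False
      ¬B ↔ G = True
        ¬B = False
    (B ∨ G) ∧ ¬R = True
      B ∨ G = True
      ¬R = True
  ((D ↔ C) ∨ R) ∨ (M ↔ ¬G) = True
    (D ↔ C) ∨ R = False
      D ↔ C = False
    M ↔ ¬G = True
      ¬G = True
Both conjuncts True, so the formula holds.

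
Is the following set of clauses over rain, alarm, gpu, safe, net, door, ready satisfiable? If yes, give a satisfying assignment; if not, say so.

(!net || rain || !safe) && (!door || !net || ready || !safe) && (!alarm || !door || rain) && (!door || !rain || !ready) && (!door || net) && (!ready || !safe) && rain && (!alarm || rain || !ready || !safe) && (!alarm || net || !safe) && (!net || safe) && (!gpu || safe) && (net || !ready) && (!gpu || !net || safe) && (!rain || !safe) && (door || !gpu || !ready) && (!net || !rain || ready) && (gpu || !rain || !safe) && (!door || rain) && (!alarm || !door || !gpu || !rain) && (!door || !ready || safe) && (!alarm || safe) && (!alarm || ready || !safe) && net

Unsatisfiable

Case rain = True:
  (!rain || !safe) forces safe = False.
  (!net || safe) forces net = False.
  Clause (net) is falsified — contradiction.
Case rain = False:
  Clause (rain) is falsified — contradiction.
Both cases fail, so the formula is unsatisfiable.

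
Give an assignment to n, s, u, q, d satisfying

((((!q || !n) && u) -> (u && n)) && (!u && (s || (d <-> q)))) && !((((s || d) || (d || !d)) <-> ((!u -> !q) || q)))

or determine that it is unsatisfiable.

Unsatisfiable — no assignment works.

The conjunct !((((s || d) || (d || !d)) <-> ((!u -> !q) || q))) is unsatisfiable on its own:
  d = True: simplifies to !(((!u -> !q) || q)).
    q = True: this becomes !((u || True)) = False.
    q = False: this becomes !((True || False)) = False.
  d = False: simplifies to !(((!u -> !q) || q)).
    q = True: this becomes !((u || True)) = False.
    q = False: this becomes !((True || False)) = False.
So the whole conjunction is unsatisfiable.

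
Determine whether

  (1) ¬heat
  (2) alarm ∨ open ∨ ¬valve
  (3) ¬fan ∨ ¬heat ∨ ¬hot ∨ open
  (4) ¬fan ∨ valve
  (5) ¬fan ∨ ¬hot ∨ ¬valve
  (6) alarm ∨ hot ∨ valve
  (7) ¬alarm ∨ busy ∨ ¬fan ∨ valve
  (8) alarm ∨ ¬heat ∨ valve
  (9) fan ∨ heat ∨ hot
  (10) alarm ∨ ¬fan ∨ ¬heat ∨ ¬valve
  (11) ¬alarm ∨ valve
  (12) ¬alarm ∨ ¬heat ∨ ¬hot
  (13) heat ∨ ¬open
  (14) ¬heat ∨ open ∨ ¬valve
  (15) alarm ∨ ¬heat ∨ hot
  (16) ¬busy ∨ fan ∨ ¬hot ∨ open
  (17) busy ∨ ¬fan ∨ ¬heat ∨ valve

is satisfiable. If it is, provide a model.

Unit clause (¬heat) forces heat = False.
In (heat ∨ ¬open) only ¬open is left, so open = False.
Set alarm = True.
  then (¬alarm ∨ valve) forces valve = True.
Set hot = False.
  then (fan ∨ heat ∨ hot) forces fan = True.
Set busy = False.
All clauses satisfied.

open = False, heat = False, alarm = True, valve = True, hot = False, busy = False, fan = True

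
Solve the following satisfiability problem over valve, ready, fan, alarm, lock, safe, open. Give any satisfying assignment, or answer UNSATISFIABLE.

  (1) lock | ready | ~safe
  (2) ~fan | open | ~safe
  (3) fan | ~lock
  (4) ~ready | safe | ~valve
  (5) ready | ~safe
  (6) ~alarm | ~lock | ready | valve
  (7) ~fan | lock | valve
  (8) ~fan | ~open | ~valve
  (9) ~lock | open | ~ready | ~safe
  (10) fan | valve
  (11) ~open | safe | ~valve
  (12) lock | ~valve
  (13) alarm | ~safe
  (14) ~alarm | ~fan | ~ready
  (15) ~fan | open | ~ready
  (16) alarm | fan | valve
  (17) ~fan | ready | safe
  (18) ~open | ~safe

Set valve = False.
  then (fan | valve) forces fan = True.
  then (~fan | lock | valve) forces lock = True.
Try ready = False:
  (ready | ~safe) forces safe = False.
  clause (~fan | ready | safe) is falsified — backtrack.
So ready = True.
  then (~alarm | ~fan | ~ready) forces alarm = False.
  then (~fan | open | ~ready) forces open = True.
  then (~open | ~safe) forces safe = False.
All clauses satisfied.

valve = False; ready = True; fan = True; alarm = False; lock = True; safe = False; open = True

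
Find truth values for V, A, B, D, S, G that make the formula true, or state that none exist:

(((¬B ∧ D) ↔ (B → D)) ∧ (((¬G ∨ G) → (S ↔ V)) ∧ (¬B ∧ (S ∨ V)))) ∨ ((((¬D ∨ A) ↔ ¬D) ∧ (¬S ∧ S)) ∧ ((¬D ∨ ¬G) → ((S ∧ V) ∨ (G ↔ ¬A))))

V=T, A=T, B=F, D=T, S=T, G=F

  (((¬B ∧ D) ↔ (B → D)) ∧ (((¬G ∨ G) → (S ↔ V)) ∧ (¬B ∧ (S ∨ V)))) ∨ ((((¬D ∨ A) ↔ ¬D) ∧ (¬S ∧ S)) ∧ ((¬D ∨ ¬G) → ((S ∧ V) ∨ (G ↔ ¬A)))) = True
    ((¬B ∧ D) ↔ (B → D)) ∧ (((¬G ∨ G) → (S ↔ V)) ∧ (¬B ∧ (S ∨ V))) = True
      (¬B ∧ D) ↔ (B → D) = True
        ¬B ∧ D = True
          ¬B = True
        B → D = True
      ((¬G ∨ G) → (S ↔ V)) ∧ (¬B ∧ (S ∨ V)) = True
        (¬G ∨ G) → (S ↔ V) = True
          ¬G ∨ G = True
            ¬G = True
          S ↔ V = True
        ¬B ∧ (S ∨ V) = True
          ¬B = True
          S ∨ V = True
    (((¬D ∨ A) ↔ ¬D) ∧ (¬S ∧ S)) ∧ ((¬D ∨ ¬G) → ((S ∧ V) ∨ (G ↔ ¬A))) = False
      ((¬D ∨ A) ↔ ¬D) ∧ (¬S ∧ S) = False
        (¬D ∨ A) ↔ ¬D = False
          ¬D ∨ A = True
            ¬D = False
          ¬D = False
        ¬S ∧ S = False
          ¬S = False
      (¬D ∨ ¬G) → ((S ∧ V) ∨ (G ↔ ¬A)) = True
        ¬D ∨ ¬G = True
          ¬D = False
          ¬G = True
        (S ∧ V) ∨ (G ↔ ¬A) = True
          S ∧ V = True
          G ↔ ¬A = True
            ¬A = False
The formula evaluates to True.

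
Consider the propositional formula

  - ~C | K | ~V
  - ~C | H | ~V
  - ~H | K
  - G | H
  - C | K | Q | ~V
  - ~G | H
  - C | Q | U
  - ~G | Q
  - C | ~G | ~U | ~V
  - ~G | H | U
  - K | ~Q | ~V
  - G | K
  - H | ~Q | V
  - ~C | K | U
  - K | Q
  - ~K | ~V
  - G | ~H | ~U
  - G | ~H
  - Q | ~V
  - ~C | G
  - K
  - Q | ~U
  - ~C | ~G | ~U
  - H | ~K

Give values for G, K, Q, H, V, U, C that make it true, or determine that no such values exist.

G=T, K=T, Q=T, H=T, V=F, U=F, C=T

Unit clause (K) forces K = True.
In (H | ~K) only H is left, so H = True.
In (~K | ~V) only ~V is left, so V = False.
In (G | ~H) only G is left, so G = True.
In (~G | Q) only Q is left, so Q = True.
Set U = False.
Set C = True.
All clauses satisfied.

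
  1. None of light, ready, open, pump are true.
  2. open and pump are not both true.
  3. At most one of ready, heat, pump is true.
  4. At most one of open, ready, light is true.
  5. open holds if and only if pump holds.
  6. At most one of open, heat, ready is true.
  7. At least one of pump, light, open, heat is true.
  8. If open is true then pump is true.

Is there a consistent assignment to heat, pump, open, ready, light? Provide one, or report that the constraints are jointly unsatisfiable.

heat: True; pump: False; open: False; ready: False; light: False

  (1) {light, ready, open, pump}: 0 true — none ✓
  (2) open=F, pump=F — not both ✓
  (3) {ready, heat, pump}: 1 true — at most one ✓
  (4) {open, ready, light}: 0 true — at most one ✓
  (5) open=F, pump=F — same ✓
  (6) {open, heat, ready}: 1 true — at most one ✓
  (7) {pump, light, open, heat}: 1 true — at least one ✓
  (8) open=F ⇒ pump: vacuous ✓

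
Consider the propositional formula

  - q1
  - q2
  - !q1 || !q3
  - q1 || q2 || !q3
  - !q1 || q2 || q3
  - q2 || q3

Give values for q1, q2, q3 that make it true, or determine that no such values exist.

q1=T, q2=T, q3=F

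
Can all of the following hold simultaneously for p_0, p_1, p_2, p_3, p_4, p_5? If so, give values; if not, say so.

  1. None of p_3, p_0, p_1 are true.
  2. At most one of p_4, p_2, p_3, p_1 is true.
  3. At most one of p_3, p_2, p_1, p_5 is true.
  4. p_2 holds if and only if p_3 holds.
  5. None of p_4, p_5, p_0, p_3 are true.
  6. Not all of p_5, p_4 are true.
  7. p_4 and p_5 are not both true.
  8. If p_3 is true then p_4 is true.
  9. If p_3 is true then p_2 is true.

p_0: False, p_1: False, p_2: False, p_3: False, p_4: False, p_5: False

  (1) {p_3, p_0, p_1}: 0 true — none ✓
  (2) {p_4, p_2, p_3, p_1}: 0 true — at most one ✓
  (3) {p_3, p_2, p_1, p_5}: 0 true — at most one ✓
  (4) p_2=F, p_3=F — same ✓
  (5) {p_4, p_5, p_0, p_3}: 0 true — none ✓
  (6) {p_5, p_4}: 0/2 true — not all ✓
  (7) p_4=F, p_5=F — not both ✓
  (8) p_3=F ⇒ p_4: vacuous ✓
  (9) p_3=F ⇒ p_2: vacuous ✓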